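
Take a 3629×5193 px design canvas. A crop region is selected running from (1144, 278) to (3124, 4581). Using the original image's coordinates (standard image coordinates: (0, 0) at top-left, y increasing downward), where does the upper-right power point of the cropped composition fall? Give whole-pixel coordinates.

x = 2464 px, y = 1712 px

Crop width = 3124 − 1144 = 1980 px; one third is 660.00 px.
Crop height = 4581 − 278 = 4303 px; one third is 1434.33 px.
The upper-right point is two-thirds across and one-third down within the crop:
x = 1144 + 2 × 660.00 ≈ 2464; y = 278 + 1 × 1434.33 ≈ 1712.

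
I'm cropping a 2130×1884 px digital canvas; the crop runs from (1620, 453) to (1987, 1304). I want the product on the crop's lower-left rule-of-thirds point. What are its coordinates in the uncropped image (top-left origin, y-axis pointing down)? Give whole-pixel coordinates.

x = 1742 px, y = 1020 px

Crop width = 1987 − 1620 = 367 px; one third is 122.33 px.
Crop height = 1304 − 453 = 851 px; one third is 283.67 px.
The lower-left point is one-third across and two-thirds down within the crop:
x = 1620 + 1 × 122.33 ≈ 1742; y = 453 + 2 × 283.67 ≈ 1020.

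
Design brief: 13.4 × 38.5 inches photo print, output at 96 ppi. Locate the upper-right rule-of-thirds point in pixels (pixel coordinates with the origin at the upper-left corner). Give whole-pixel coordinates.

In pixels the canvas is 13.4 × 96 = 1286.4 wide and 38.5 × 96 = 3696 tall.
The upper-right point is two-thirds across and one-third down:
x = 2 × 1286.4/3 ≈ 858; y = 1 × 3696/3 ≈ 1232.

(858, 1232)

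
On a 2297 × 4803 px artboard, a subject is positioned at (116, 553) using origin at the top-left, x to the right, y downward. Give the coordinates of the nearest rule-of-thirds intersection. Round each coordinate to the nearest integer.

Third lines: x ∈ {766, 1531}, y ∈ {1601, 3202}.
116 is closer to x = 766; 553 is closer to y = 1601.
So the nearest intersection is the upper-left power point.

(766, 1601)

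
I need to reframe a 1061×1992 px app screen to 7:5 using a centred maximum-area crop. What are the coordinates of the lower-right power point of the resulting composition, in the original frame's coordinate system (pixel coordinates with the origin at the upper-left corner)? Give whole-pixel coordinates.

(707, 1122)

1061/1992 < 7/5, so the 7:5 crop keeps the full width 1061 and trims height to 1061 × 5/7 = 757.86 px.
Top offset = (1992 − 757.86)/2 = 617.07 px; left offset = 0.
Lower-right is two-thirds across and two-thirds down within the crop:
x = 0.00 + 2 × 1061.00/3 ≈ 707; y = 617.07 + 2 × 757.86/3 ≈ 1122.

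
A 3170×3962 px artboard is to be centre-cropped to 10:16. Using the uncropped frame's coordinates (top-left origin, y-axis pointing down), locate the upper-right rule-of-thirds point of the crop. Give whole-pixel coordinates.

(1998, 1321)

3170/3962 > 10/16, so the 10:16 crop keeps the full height 3962 and trims width to 3962 × 10/16 = 2476.25 px.
Left offset = (3170 − 2476.25)/2 = 346.88 px; top offset = 0.
Upper-right is two-thirds across and one-third down within the crop:
x = 346.88 + 2 × 2476.25/3 ≈ 1998; y = 0.00 + 1 × 3962.00/3 ≈ 1321.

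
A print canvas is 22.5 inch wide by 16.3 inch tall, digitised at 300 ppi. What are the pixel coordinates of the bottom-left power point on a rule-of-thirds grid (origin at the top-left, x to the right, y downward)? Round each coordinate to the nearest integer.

In pixels the canvas is 22.5 × 300 = 6750 wide and 16.3 × 300 = 4890 tall.
The bottom-left point is one-third across and two-thirds down:
x = 1 × 6750/3 ≈ 2250; y = 2 × 4890/3 ≈ 3260.

(2250, 3260)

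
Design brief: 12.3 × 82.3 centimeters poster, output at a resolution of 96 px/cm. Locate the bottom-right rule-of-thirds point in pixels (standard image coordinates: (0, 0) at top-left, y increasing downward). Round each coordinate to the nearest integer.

x = 787 px, y = 5267 px

In pixels the canvas is 12.3 × 96 = 1180.8 wide and 82.3 × 96 = 7900.8 tall.
The bottom-right point is two-thirds across and two-thirds down:
x = 2 × 1180.8/3 ≈ 787; y = 2 × 7900.8/3 ≈ 5267.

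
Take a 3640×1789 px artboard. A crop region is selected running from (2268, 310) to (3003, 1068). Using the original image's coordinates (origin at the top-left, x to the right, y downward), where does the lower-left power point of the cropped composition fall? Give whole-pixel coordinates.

(2513, 815)

Crop width = 3003 − 2268 = 735 px; one third is 245.00 px.
Crop height = 1068 − 310 = 758 px; one third is 252.67 px.
The lower-left point is one-third across and two-thirds down within the crop:
x = 2268 + 1 × 245.00 ≈ 2513; y = 310 + 2 × 252.67 ≈ 815.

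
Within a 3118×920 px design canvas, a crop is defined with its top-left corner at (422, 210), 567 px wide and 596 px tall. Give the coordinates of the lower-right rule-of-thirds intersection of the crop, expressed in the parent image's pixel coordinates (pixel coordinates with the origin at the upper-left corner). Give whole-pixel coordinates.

(800, 607)

One third of the crop width 567 is 189.00 px.
One third of the crop height 596 is 198.67 px.
The lower-right point is two-thirds across and two-thirds down within the crop:
x = 422 + 2 × 189.00 ≈ 800; y = 210 + 2 × 198.67 ≈ 607.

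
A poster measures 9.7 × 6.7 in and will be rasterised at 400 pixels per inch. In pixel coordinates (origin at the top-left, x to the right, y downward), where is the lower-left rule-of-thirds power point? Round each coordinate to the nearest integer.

x = 1293 px, y = 1787 px

In pixels the canvas is 9.7 × 400 = 3880 wide and 6.7 × 400 = 2680 tall.
The lower-left point is one-third across and two-thirds down:
x = 1 × 3880/3 ≈ 1293; y = 2 × 2680/3 ≈ 1787.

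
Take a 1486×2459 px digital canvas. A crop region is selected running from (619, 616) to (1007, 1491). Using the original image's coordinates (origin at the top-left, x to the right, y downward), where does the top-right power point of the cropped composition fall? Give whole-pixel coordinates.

Crop width = 1007 − 619 = 388 px; one third is 129.33 px.
Crop height = 1491 − 616 = 875 px; one third is 291.67 px.
The top-right point is two-thirds across and one-third down within the crop:
x = 619 + 2 × 129.33 ≈ 878; y = 616 + 1 × 291.67 ≈ 908.

(878, 908)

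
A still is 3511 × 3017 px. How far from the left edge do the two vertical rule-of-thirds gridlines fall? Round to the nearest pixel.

3511 / 3 = 1170.33, so the vertical lines sit at one and two thirds of 3511.

x = 1170 px and x = 2341 px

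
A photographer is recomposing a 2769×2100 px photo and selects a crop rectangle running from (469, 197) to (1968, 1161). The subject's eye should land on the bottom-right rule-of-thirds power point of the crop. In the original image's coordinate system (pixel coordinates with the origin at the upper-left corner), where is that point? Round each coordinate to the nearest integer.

(1468, 840)

Crop width = 1968 − 469 = 1499 px; one third is 499.67 px.
Crop height = 1161 − 197 = 964 px; one third is 321.33 px.
The bottom-right point is two-thirds across and two-thirds down within the crop:
x = 469 + 2 × 499.67 ≈ 1468; y = 197 + 2 × 321.33 ≈ 840.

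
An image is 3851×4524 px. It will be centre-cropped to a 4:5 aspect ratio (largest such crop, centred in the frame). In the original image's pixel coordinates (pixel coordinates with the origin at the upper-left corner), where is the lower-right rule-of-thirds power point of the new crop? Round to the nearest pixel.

3851/4524 > 4/5, so the 4:5 crop keeps the full height 4524 and trims width to 4524 × 4/5 = 3619.20 px.
Left offset = (3851 − 3619.20)/2 = 115.90 px; top offset = 0.
Lower-right is two-thirds across and two-thirds down within the crop:
x = 115.90 + 2 × 3619.20/3 ≈ 2529; y = 0.00 + 2 × 4524.00/3 ≈ 3016.

(2529, 3016)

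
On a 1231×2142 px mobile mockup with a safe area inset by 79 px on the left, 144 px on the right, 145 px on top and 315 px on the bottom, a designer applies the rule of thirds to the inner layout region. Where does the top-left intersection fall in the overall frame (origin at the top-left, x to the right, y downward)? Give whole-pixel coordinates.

Content width = 1231 − 79 − 144 = 1008 px; content height = 2142 − 145 − 315 = 1682 px.
Top-left is one-third across and one-third down within the inner layout region.
x = 79 + 1 × 1008/3 = 79 + 336.00 ≈ 415
y = 145 + 1 × 1682/3 = 145 + 560.67 ≈ 706

(415, 706)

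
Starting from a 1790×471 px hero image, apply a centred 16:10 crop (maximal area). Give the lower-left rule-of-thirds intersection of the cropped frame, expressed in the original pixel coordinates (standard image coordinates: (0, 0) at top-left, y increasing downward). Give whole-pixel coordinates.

1790/471 > 16/10, so the 16:10 crop keeps the full height 471 and trims width to 471 × 16/10 = 753.60 px.
Left offset = (1790 − 753.60)/2 = 518.20 px; top offset = 0.
Lower-left is one-third across and two-thirds down within the crop:
x = 518.20 + 1 × 753.60/3 ≈ 769; y = 0.00 + 2 × 471.00/3 ≈ 314.

(769, 314)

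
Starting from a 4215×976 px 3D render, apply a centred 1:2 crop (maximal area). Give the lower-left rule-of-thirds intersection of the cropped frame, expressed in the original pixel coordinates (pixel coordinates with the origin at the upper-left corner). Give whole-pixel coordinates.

(2026, 651)

4215/976 > 1/2, so the 1:2 crop keeps the full height 976 and trims width to 976 × 1/2 = 488.00 px.
Left offset = (4215 − 488.00)/2 = 1863.50 px; top offset = 0.
Lower-left is one-third across and two-thirds down within the crop:
x = 1863.50 + 1 × 488.00/3 ≈ 2026; y = 0.00 + 2 × 976.00/3 ≈ 651.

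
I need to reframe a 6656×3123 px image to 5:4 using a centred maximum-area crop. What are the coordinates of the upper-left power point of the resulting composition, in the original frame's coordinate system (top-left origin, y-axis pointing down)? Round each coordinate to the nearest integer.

6656/3123 > 5/4, so the 5:4 crop keeps the full height 3123 and trims width to 3123 × 5/4 = 3903.75 px.
Left offset = (6656 − 3903.75)/2 = 1376.12 px; top offset = 0.
Upper-left is one-third across and one-third down within the crop:
x = 1376.12 + 1 × 3903.75/3 ≈ 2677; y = 0.00 + 1 × 3123.00/3 ≈ 1041.

(2677, 1041)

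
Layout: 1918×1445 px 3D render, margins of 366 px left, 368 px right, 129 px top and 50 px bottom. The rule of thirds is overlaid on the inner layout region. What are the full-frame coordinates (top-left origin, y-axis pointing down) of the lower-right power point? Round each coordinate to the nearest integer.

Content width = 1918 − 366 − 368 = 1184 px; content height = 1445 − 129 − 50 = 1266 px.
Lower-right is two-thirds across and two-thirds down within the inner layout region.
x = 366 + 2 × 1184/3 = 366 + 789.33 ≈ 1155
y = 129 + 2 × 1266/3 = 129 + 844.00 ≈ 973

(1155, 973)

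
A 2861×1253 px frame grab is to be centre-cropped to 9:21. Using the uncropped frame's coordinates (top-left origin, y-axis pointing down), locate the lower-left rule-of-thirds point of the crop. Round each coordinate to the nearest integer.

2861/1253 > 9/21, so the 9:21 crop keeps the full height 1253 and trims width to 1253 × 9/21 = 537.00 px.
Left offset = (2861 − 537.00)/2 = 1162.00 px; top offset = 0.
Lower-left is one-third across and two-thirds down within the crop:
x = 1162.00 + 1 × 537.00/3 ≈ 1341; y = 0.00 + 2 × 1253.00/3 ≈ 835.

x = 1341 px, y = 835 px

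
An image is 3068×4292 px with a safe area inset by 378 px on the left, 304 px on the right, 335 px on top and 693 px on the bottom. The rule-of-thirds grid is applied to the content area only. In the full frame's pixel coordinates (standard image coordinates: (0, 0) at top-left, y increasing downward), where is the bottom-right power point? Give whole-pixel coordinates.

Content width = 3068 − 378 − 304 = 2386 px; content height = 4292 − 335 − 693 = 3264 px.
Bottom-right is two-thirds across and two-thirds down within the content area.
x = 378 + 2 × 2386/3 = 378 + 1590.67 ≈ 1969
y = 335 + 2 × 3264/3 = 335 + 2176.00 ≈ 2511

(1969, 2511)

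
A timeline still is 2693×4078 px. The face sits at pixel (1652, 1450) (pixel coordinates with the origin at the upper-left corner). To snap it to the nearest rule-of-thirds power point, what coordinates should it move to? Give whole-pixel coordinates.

Third lines: x ∈ {898, 1795}, y ∈ {1359, 2719}.
1652 is closer to x = 1795; 1450 is closer to y = 1359.
So the nearest intersection is the upper-right power point.

(1795, 1359)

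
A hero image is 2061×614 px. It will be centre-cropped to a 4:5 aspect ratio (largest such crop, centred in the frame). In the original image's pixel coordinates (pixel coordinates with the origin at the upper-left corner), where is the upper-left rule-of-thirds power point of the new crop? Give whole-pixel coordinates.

(949, 205)

2061/614 > 4/5, so the 4:5 crop keeps the full height 614 and trims width to 614 × 4/5 = 491.20 px.
Left offset = (2061 − 491.20)/2 = 784.90 px; top offset = 0.
Upper-left is one-third across and one-third down within the crop:
x = 784.90 + 1 × 491.20/3 ≈ 949; y = 0.00 + 1 × 614.00/3 ≈ 205.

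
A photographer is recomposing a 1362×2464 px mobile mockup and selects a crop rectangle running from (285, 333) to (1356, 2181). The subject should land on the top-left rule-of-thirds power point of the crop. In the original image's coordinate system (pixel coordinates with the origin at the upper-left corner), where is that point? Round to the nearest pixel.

x = 642 px, y = 949 px

Crop width = 1356 − 285 = 1071 px; one third is 357.00 px.
Crop height = 2181 − 333 = 1848 px; one third is 616.00 px.
The top-left point is one-third across and one-third down within the crop:
x = 285 + 1 × 357.00 ≈ 642; y = 333 + 1 × 616.00 ≈ 949.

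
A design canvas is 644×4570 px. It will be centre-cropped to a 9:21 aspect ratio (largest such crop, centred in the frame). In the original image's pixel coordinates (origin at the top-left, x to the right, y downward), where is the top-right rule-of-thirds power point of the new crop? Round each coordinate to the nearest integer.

x = 429 px, y = 2035 px

644/4570 < 9/21, so the 9:21 crop keeps the full width 644 and trims height to 644 × 21/9 = 1502.67 px.
Top offset = (4570 − 1502.67)/2 = 1533.67 px; left offset = 0.
Top-right is two-thirds across and one-third down within the crop:
x = 0.00 + 2 × 644.00/3 ≈ 429; y = 1533.67 + 1 × 1502.67/3 ≈ 2035.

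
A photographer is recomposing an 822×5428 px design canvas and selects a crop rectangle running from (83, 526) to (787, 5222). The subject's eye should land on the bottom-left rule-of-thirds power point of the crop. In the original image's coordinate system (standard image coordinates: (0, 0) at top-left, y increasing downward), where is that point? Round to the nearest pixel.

x = 318 px, y = 3657 px

Crop width = 787 − 83 = 704 px; one third is 234.67 px.
Crop height = 5222 − 526 = 4696 px; one third is 1565.33 px.
The bottom-left point is one-third across and two-thirds down within the crop:
x = 83 + 1 × 234.67 ≈ 318; y = 526 + 2 × 1565.33 ≈ 3657.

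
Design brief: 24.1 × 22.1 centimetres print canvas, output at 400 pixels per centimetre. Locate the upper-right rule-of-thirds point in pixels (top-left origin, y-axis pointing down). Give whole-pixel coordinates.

In pixels the canvas is 24.1 × 400 = 9640 wide and 22.1 × 400 = 8840 tall.
The upper-right point is two-thirds across and one-third down:
x = 2 × 9640/3 ≈ 6427; y = 1 × 8840/3 ≈ 2947.

x = 6427 px, y = 2947 px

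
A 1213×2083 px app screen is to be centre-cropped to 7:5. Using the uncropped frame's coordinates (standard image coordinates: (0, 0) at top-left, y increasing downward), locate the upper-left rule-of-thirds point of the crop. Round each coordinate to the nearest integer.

(404, 897)

1213/2083 < 7/5, so the 7:5 crop keeps the full width 1213 and trims height to 1213 × 5/7 = 866.43 px.
Top offset = (2083 − 866.43)/2 = 608.29 px; left offset = 0.
Upper-left is one-third across and one-third down within the crop:
x = 0.00 + 1 × 1213.00/3 ≈ 404; y = 608.29 + 1 × 866.43/3 ≈ 897.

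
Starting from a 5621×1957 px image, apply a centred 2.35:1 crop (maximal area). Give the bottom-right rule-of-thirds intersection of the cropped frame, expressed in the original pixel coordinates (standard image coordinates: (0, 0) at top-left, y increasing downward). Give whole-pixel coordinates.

(3577, 1305)

5621/1957 > 2.35/1, so the 2.35:1 crop keeps the full height 1957 and trims width to 1957 × 2.35/1 = 4598.95 px.
Left offset = (5621 − 4598.95)/2 = 511.03 px; top offset = 0.
Bottom-right is two-thirds across and two-thirds down within the crop:
x = 511.03 + 2 × 4598.95/3 ≈ 3577; y = 0.00 + 2 × 1957.00/3 ≈ 1305.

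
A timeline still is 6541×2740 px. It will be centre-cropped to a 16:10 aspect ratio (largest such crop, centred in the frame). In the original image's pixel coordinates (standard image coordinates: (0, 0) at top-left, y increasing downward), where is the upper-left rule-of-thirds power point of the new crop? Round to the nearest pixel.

6541/2740 > 16/10, so the 16:10 crop keeps the full height 2740 and trims width to 2740 × 16/10 = 4384.00 px.
Left offset = (6541 − 4384.00)/2 = 1078.50 px; top offset = 0.
Upper-left is one-third across and one-third down within the crop:
x = 1078.50 + 1 × 4384.00/3 ≈ 2540; y = 0.00 + 1 × 2740.00/3 ≈ 913.

(2540, 913)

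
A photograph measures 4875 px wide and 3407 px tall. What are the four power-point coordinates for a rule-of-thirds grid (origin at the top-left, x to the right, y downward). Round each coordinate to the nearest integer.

One third of 4875 is 1625; one third of 3407 is 1135.67.
Vertical third lines at x = 1625 and x = 3250; horizontal third lines at y = 1136 and y = 2271.

(1625, 1136), (3250, 1136), (1625, 2271), (3250, 2271)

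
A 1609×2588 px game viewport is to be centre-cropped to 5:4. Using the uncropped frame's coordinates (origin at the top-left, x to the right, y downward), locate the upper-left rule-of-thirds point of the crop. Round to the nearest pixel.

1609/2588 < 5/4, so the 5:4 crop keeps the full width 1609 and trims height to 1609 × 4/5 = 1287.20 px.
Top offset = (2588 − 1287.20)/2 = 650.40 px; left offset = 0.
Upper-left is one-third across and one-third down within the crop:
x = 0.00 + 1 × 1609.00/3 ≈ 536; y = 650.40 + 1 × 1287.20/3 ≈ 1079.

(536, 1079)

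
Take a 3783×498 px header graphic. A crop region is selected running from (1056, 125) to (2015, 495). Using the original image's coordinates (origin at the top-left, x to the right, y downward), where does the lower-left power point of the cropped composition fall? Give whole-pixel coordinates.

(1376, 372)

Crop width = 2015 − 1056 = 959 px; one third is 319.67 px.
Crop height = 495 − 125 = 370 px; one third is 123.33 px.
The lower-left point is one-third across and two-thirds down within the crop:
x = 1056 + 1 × 319.67 ≈ 1376; y = 125 + 2 × 123.33 ≈ 372.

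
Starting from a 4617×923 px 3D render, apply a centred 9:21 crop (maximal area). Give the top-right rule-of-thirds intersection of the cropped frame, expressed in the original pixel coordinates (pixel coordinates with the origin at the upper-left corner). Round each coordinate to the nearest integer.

(2374, 308)

4617/923 > 9/21, so the 9:21 crop keeps the full height 923 and trims width to 923 × 9/21 = 395.57 px.
Left offset = (4617 − 395.57)/2 = 2110.71 px; top offset = 0.
Top-right is two-thirds across and one-third down within the crop:
x = 2110.71 + 2 × 395.57/3 ≈ 2374; y = 0.00 + 1 × 923.00/3 ≈ 308.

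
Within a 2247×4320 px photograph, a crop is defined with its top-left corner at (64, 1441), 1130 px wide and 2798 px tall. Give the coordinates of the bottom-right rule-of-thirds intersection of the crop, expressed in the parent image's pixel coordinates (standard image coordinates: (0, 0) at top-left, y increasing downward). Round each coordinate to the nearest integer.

(817, 3306)

One third of the crop width 1130 is 376.67 px.
One third of the crop height 2798 is 932.67 px.
The bottom-right point is two-thirds across and two-thirds down within the crop:
x = 64 + 2 × 376.67 ≈ 817; y = 1441 + 2 × 932.67 ≈ 3306.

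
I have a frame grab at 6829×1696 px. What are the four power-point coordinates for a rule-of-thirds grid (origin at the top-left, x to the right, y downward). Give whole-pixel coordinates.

(2276, 565), (4553, 565), (2276, 1131), (4553, 1131)

One third of 6829 is 2276.33; one third of 1696 is 565.33.
Vertical third lines at x = 2276 and x = 4553; horizontal third lines at y = 565 and y = 1131.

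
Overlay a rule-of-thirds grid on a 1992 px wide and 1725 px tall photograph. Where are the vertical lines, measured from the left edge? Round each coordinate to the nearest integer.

x = 664 px and x = 1328 px

1992 / 3 = 664, so the vertical lines sit at one and two thirds of 1992.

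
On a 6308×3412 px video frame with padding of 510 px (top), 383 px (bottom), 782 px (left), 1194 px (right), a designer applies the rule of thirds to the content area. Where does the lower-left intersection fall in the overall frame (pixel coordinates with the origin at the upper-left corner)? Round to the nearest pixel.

Content width = 6308 − 782 − 1194 = 4332 px; content height = 3412 − 510 − 383 = 2519 px.
Lower-left is one-third across and two-thirds down within the content area.
x = 782 + 1 × 4332/3 = 782 + 1444.00 ≈ 2226
y = 510 + 2 × 2519/3 = 510 + 1679.33 ≈ 2189

(2226, 2189)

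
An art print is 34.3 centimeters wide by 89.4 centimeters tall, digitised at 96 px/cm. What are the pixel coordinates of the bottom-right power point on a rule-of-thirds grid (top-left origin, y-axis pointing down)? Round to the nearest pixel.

In pixels the canvas is 34.3 × 96 = 3292.8 wide and 89.4 × 96 = 8582.4 tall.
The bottom-right point is two-thirds across and two-thirds down:
x = 2 × 3292.8/3 ≈ 2195; y = 2 × 8582.4/3 ≈ 5722.

(2195, 5722)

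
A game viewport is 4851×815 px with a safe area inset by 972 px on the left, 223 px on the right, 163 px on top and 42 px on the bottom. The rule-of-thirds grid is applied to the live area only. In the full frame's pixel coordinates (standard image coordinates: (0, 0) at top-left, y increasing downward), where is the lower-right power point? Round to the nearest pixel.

(3409, 570)

Content width = 4851 − 972 − 223 = 3656 px; content height = 815 − 163 − 42 = 610 px.
Lower-right is two-thirds across and two-thirds down within the live area.
x = 972 + 2 × 3656/3 = 972 + 2437.33 ≈ 3409
y = 163 + 2 × 610/3 = 163 + 406.67 ≈ 570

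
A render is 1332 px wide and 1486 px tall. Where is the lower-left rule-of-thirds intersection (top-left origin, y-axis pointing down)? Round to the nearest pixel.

The lower-left point sits one-third of the way across and two-thirds of the way down.
x = 1 × 1332/3 ≈ 444; y = 2 × 1486/3 ≈ 991.

x = 444 px, y = 991 px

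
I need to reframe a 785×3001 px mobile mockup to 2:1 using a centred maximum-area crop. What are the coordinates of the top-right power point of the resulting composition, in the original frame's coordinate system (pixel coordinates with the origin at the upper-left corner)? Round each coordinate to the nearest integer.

785/3001 < 2/1, so the 2:1 crop keeps the full width 785 and trims height to 785 × 1/2 = 392.50 px.
Top offset = (3001 − 392.50)/2 = 1304.25 px; left offset = 0.
Top-right is two-thirds across and one-third down within the crop:
x = 0.00 + 2 × 785.00/3 ≈ 523; y = 1304.25 + 1 × 392.50/3 ≈ 1435.

x = 523 px, y = 1435 px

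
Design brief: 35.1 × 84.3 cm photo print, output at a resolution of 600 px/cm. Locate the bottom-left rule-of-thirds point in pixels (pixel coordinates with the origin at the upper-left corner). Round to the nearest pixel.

In pixels the canvas is 35.1 × 600 = 21060 wide and 84.3 × 600 = 50580 tall.
The bottom-left point is one-third across and two-thirds down:
x = 1 × 21060/3 ≈ 7020; y = 2 × 50580/3 ≈ 33720.

x = 7020 px, y = 33720 px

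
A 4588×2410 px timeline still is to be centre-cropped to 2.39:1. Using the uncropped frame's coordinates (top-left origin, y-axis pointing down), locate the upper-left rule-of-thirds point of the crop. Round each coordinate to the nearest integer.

(1529, 885)

4588/2410 < 2.39/1, so the 2.39:1 crop keeps the full width 4588 and trims height to 4588 × 1/2.39 = 1919.67 px.
Top offset = (2410 − 1919.67)/2 = 245.17 px; left offset = 0.
Upper-left is one-third across and one-third down within the crop:
x = 0.00 + 1 × 4588.00/3 ≈ 1529; y = 245.17 + 1 × 1919.67/3 ≈ 885.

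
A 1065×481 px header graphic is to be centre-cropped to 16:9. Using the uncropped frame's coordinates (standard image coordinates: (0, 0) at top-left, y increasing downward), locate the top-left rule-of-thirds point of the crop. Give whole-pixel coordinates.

(390, 160)

1065/481 > 16/9, so the 16:9 crop keeps the full height 481 and trims width to 481 × 16/9 = 855.11 px.
Left offset = (1065 − 855.11)/2 = 104.94 px; top offset = 0.
Top-left is one-third across and one-third down within the crop:
x = 104.94 + 1 × 855.11/3 ≈ 390; y = 0.00 + 1 × 481.00/3 ≈ 160.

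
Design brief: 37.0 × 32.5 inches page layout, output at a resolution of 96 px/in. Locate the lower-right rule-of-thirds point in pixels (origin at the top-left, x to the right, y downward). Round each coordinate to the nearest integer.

In pixels the canvas is 37.0 × 96 = 3552 wide and 32.5 × 96 = 3120 tall.
The lower-right point is two-thirds across and two-thirds down:
x = 2 × 3552/3 ≈ 2368; y = 2 × 3120/3 ≈ 2080.

(2368, 2080)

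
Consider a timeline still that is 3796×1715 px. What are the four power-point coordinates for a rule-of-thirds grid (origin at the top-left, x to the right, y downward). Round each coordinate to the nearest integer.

(1265, 572), (2531, 572), (1265, 1143), (2531, 1143)

One third of 3796 is 1265.33; one third of 1715 is 571.67.
Vertical third lines at x = 1265 and x = 2531; horizontal third lines at y = 572 and y = 1143.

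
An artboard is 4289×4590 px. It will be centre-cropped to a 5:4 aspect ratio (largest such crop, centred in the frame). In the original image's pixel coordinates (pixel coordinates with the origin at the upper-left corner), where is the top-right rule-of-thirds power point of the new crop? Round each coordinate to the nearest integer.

x = 2859 px, y = 1723 px

4289/4590 < 5/4, so the 5:4 crop keeps the full width 4289 and trims height to 4289 × 4/5 = 3431.20 px.
Top offset = (4590 − 3431.20)/2 = 579.40 px; left offset = 0.
Top-right is two-thirds across and one-third down within the crop:
x = 0.00 + 2 × 4289.00/3 ≈ 2859; y = 579.40 + 1 × 3431.20/3 ≈ 1723.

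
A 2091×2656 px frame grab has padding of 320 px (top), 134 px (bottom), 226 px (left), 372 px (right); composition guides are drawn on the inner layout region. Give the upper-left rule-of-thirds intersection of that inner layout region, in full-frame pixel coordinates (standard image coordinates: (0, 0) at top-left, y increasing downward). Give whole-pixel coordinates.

x = 724 px, y = 1054 px

Content width = 2091 − 226 − 372 = 1493 px; content height = 2656 − 320 − 134 = 2202 px.
Upper-left is one-third across and one-third down within the inner layout region.
x = 226 + 1 × 1493/3 = 226 + 497.67 ≈ 724
y = 320 + 1 × 2202/3 = 320 + 734.00 ≈ 1054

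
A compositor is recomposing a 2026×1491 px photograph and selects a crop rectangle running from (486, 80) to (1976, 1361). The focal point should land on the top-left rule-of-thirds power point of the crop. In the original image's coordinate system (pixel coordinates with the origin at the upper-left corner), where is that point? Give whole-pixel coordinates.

(983, 507)

Crop width = 1976 − 486 = 1490 px; one third is 496.67 px.
Crop height = 1361 − 80 = 1281 px; one third is 427.00 px.
The top-left point is one-third across and one-third down within the crop:
x = 486 + 1 × 496.67 ≈ 983; y = 80 + 1 × 427.00 ≈ 507.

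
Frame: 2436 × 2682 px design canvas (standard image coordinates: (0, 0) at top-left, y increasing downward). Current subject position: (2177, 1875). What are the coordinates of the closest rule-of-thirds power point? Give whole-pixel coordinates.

(1624, 1788)

Third lines: x ∈ {812, 1624}, y ∈ {894, 1788}.
2177 is closer to x = 1624; 1875 is closer to y = 1788.
So the nearest intersection is the lower-right power point.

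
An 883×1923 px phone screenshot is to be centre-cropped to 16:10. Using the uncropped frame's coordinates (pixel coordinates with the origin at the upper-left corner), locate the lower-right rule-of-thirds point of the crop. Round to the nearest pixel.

x = 589 px, y = 1053 px

883/1923 < 16/10, so the 16:10 crop keeps the full width 883 and trims height to 883 × 10/16 = 551.88 px.
Top offset = (1923 − 551.88)/2 = 685.56 px; left offset = 0.
Lower-right is two-thirds across and two-thirds down within the crop:
x = 0.00 + 2 × 883.00/3 ≈ 589; y = 685.56 + 2 × 551.88/3 ≈ 1053.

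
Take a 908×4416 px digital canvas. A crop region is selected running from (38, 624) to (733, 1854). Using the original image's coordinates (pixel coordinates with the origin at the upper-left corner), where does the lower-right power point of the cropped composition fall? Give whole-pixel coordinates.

Crop width = 733 − 38 = 695 px; one third is 231.67 px.
Crop height = 1854 − 624 = 1230 px; one third is 410.00 px.
The lower-right point is two-thirds across and two-thirds down within the crop:
x = 38 + 2 × 231.67 ≈ 501; y = 624 + 2 × 410.00 ≈ 1444.

x = 501 px, y = 1444 px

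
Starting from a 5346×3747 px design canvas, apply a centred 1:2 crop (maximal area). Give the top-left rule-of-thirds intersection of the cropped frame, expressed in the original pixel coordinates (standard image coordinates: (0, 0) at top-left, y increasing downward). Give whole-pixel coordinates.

x = 2361 px, y = 1249 px

5346/3747 > 1/2, so the 1:2 crop keeps the full height 3747 and trims width to 3747 × 1/2 = 1873.50 px.
Left offset = (5346 − 1873.50)/2 = 1736.25 px; top offset = 0.
Top-left is one-third across and one-third down within the crop:
x = 1736.25 + 1 × 1873.50/3 ≈ 2361; y = 0.00 + 1 × 3747.00/3 ≈ 1249.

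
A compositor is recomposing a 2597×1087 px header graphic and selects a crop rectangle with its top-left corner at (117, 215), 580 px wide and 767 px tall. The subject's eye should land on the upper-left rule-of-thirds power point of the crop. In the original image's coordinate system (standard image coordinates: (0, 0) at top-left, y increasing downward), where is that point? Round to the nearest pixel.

One third of the crop width 580 is 193.33 px.
One third of the crop height 767 is 255.67 px.
The upper-left point is one-third across and one-third down within the crop:
x = 117 + 1 × 193.33 ≈ 310; y = 215 + 1 × 255.67 ≈ 471.

(310, 471)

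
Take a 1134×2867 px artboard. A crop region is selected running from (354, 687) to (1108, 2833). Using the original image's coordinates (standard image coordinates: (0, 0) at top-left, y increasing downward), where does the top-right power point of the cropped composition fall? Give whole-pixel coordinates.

Crop width = 1108 − 354 = 754 px; one third is 251.33 px.
Crop height = 2833 − 687 = 2146 px; one third is 715.33 px.
The top-right point is two-thirds across and one-third down within the crop:
x = 354 + 2 × 251.33 ≈ 857; y = 687 + 1 × 715.33 ≈ 1402.

(857, 1402)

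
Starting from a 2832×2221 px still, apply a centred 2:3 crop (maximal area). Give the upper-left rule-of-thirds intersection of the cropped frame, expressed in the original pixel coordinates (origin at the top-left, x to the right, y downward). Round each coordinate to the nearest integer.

2832/2221 > 2/3, so the 2:3 crop keeps the full height 2221 and trims width to 2221 × 2/3 = 1480.67 px.
Left offset = (2832 − 1480.67)/2 = 675.67 px; top offset = 0.
Upper-left is one-third across and one-third down within the crop:
x = 675.67 + 1 × 1480.67/3 ≈ 1169; y = 0.00 + 1 × 2221.00/3 ≈ 740.

x = 1169 px, y = 740 px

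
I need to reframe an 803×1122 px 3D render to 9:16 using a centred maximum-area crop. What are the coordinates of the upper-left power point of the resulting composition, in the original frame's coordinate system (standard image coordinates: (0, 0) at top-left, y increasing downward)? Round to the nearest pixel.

803/1122 > 9/16, so the 9:16 crop keeps the full height 1122 and trims width to 1122 × 9/16 = 631.12 px.
Left offset = (803 − 631.12)/2 = 85.94 px; top offset = 0.
Upper-left is one-third across and one-third down within the crop:
x = 85.94 + 1 × 631.12/3 ≈ 296; y = 0.00 + 1 × 1122.00/3 ≈ 374.

x = 296 px, y = 374 px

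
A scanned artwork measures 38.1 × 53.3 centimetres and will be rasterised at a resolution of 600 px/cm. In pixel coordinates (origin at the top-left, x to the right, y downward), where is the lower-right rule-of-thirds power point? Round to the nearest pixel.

In pixels the canvas is 38.1 × 600 = 22860 wide and 53.3 × 600 = 31980 tall.
The lower-right point is two-thirds across and two-thirds down:
x = 2 × 22860/3 ≈ 15240; y = 2 × 31980/3 ≈ 21320.

x = 15240 px, y = 21320 px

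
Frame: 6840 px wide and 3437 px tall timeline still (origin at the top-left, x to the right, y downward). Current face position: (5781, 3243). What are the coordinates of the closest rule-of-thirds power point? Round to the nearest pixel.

(4560, 2291)

Third lines: x ∈ {2280, 4560}, y ∈ {1146, 2291}.
5781 is closer to x = 4560; 3243 is closer to y = 2291.
So the nearest intersection is the lower-right power point.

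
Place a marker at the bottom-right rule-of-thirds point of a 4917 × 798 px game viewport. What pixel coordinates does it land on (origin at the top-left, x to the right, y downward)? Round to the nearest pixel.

x = 3278 px, y = 532 px

The bottom-right point sits two-thirds of the way across and two-thirds of the way down.
x = 2 × 4917/3 ≈ 3278; y = 2 × 798/3 ≈ 532.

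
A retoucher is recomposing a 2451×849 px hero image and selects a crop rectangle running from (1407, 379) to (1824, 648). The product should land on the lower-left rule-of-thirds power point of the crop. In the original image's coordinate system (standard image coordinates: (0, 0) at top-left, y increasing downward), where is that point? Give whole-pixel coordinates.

(1546, 558)

Crop width = 1824 − 1407 = 417 px; one third is 139.00 px.
Crop height = 648 − 379 = 269 px; one third is 89.67 px.
The lower-left point is one-third across and two-thirds down within the crop:
x = 1407 + 1 × 139.00 ≈ 1546; y = 379 + 2 × 89.67 ≈ 558.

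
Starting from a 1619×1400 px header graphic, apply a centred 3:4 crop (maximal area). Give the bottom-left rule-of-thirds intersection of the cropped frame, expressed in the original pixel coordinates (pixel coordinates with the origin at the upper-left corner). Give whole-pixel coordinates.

1619/1400 > 3/4, so the 3:4 crop keeps the full height 1400 and trims width to 1400 × 3/4 = 1050.00 px.
Left offset = (1619 − 1050.00)/2 = 284.50 px; top offset = 0.
Bottom-left is one-third across and two-thirds down within the crop:
x = 284.50 + 1 × 1050.00/3 ≈ 635; y = 0.00 + 2 × 1400.00/3 ≈ 933.

x = 635 px, y = 933 px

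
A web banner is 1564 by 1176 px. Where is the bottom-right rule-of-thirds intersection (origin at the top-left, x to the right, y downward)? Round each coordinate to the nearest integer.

(1043, 784)

The bottom-right point sits two-thirds of the way across and two-thirds of the way down.
x = 2 × 1564/3 ≈ 1043; y = 2 × 1176/3 ≈ 784.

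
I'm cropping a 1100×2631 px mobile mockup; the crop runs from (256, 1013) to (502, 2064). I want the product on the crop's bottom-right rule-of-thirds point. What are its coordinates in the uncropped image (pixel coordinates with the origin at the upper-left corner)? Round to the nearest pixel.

Crop width = 502 − 256 = 246 px; one third is 82.00 px.
Crop height = 2064 − 1013 = 1051 px; one third is 350.33 px.
The bottom-right point is two-thirds across and two-thirds down within the crop:
x = 256 + 2 × 82.00 ≈ 420; y = 1013 + 2 × 350.33 ≈ 1714.

x = 420 px, y = 1714 px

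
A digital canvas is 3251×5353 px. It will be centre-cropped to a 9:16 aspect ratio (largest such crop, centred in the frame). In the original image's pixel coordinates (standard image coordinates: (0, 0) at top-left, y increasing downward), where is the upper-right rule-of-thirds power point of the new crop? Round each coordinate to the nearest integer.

(2127, 1784)

3251/5353 > 9/16, so the 9:16 crop keeps the full height 5353 and trims width to 5353 × 9/16 = 3011.06 px.
Left offset = (3251 − 3011.06)/2 = 119.97 px; top offset = 0.
Upper-right is two-thirds across and one-third down within the crop:
x = 119.97 + 2 × 3011.06/3 ≈ 2127; y = 0.00 + 1 × 5353.00/3 ≈ 1784.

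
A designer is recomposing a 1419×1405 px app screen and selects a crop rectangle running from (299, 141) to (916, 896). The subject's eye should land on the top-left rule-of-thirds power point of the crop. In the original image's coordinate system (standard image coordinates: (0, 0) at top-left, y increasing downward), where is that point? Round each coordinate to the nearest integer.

(505, 393)

Crop width = 916 − 299 = 617 px; one third is 205.67 px.
Crop height = 896 − 141 = 755 px; one third is 251.67 px.
The top-left point is one-third across and one-third down within the crop:
x = 299 + 1 × 205.67 ≈ 505; y = 141 + 1 × 251.67 ≈ 393.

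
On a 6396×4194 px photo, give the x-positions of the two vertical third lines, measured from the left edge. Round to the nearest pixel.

2132 px and 4264 px

6396 / 3 = 2132, so the vertical lines sit at one and two thirds of 6396.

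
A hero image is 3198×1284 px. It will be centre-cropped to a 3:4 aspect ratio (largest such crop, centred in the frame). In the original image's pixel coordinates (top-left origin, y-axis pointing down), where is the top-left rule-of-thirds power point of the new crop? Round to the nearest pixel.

x = 1439 px, y = 428 px

3198/1284 > 3/4, so the 3:4 crop keeps the full height 1284 and trims width to 1284 × 3/4 = 963.00 px.
Left offset = (3198 − 963.00)/2 = 1117.50 px; top offset = 0.
Top-left is one-third across and one-third down within the crop:
x = 1117.50 + 1 × 963.00/3 ≈ 1439; y = 0.00 + 1 × 1284.00/3 ≈ 428.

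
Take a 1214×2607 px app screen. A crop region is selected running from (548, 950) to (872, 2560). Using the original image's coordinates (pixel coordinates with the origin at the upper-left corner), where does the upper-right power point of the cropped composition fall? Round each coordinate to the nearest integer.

(764, 1487)

Crop width = 872 − 548 = 324 px; one third is 108.00 px.
Crop height = 2560 − 950 = 1610 px; one third is 536.67 px.
The upper-right point is two-thirds across and one-third down within the crop:
x = 548 + 2 × 108.00 ≈ 764; y = 950 + 1 × 536.67 ≈ 1487.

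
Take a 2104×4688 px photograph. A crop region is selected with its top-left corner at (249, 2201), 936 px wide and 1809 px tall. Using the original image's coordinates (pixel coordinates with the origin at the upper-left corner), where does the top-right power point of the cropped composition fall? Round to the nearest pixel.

(873, 2804)

One third of the crop width 936 is 312.00 px.
One third of the crop height 1809 is 603.00 px.
The top-right point is two-thirds across and one-third down within the crop:
x = 249 + 2 × 312.00 ≈ 873; y = 2201 + 1 × 603.00 ≈ 2804.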